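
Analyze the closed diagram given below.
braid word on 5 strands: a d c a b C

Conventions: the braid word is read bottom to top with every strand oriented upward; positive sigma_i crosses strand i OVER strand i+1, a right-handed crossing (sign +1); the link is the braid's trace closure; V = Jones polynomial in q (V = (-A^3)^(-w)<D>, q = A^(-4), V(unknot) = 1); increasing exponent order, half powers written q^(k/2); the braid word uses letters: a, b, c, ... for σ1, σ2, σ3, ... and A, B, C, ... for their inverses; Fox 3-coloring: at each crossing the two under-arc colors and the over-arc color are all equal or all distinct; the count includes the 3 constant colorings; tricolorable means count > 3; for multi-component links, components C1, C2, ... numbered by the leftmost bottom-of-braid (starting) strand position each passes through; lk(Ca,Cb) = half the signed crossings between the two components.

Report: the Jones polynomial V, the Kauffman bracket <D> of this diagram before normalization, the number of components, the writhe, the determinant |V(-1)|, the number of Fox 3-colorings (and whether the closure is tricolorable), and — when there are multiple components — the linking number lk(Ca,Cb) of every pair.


Jones polynomial: V(q) = 1 + q + q^2 + q^3
<D> = 1 + A^4 + A^8 + A^12; writhe +4
components 3, writhe +4 (6 crossings)
linking number lk(C1,C2) = +1
lk(C1,C3): 0
lk(C2,C3) = 0
3-colorings: 9 of 3^7, det 0 — tricolorable
note: det 0 = |V(-1)|; divisible by 3, so tricolorable


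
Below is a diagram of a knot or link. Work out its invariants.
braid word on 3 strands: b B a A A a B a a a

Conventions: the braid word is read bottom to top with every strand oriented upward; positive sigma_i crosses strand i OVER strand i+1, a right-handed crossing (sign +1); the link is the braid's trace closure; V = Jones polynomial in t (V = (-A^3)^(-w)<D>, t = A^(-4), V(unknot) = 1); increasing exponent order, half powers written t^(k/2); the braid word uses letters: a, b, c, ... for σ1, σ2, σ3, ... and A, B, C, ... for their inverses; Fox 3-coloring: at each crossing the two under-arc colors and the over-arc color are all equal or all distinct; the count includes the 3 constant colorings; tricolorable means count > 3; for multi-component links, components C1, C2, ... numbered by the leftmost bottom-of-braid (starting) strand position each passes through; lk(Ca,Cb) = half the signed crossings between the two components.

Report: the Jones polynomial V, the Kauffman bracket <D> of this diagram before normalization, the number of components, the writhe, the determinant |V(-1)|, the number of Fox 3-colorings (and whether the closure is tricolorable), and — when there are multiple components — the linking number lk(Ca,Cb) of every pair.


V = t + t^3 - t^4
<D> = -A^-10 + A^-6 + A^2 (w = +2)
1 component over 10 crossings, w = +2
9 Fox colorings among 3^10, |V(-1)| = 3: tricolorable
why: |V(-1)| = 3: so tricolorable, since 3 divides 3


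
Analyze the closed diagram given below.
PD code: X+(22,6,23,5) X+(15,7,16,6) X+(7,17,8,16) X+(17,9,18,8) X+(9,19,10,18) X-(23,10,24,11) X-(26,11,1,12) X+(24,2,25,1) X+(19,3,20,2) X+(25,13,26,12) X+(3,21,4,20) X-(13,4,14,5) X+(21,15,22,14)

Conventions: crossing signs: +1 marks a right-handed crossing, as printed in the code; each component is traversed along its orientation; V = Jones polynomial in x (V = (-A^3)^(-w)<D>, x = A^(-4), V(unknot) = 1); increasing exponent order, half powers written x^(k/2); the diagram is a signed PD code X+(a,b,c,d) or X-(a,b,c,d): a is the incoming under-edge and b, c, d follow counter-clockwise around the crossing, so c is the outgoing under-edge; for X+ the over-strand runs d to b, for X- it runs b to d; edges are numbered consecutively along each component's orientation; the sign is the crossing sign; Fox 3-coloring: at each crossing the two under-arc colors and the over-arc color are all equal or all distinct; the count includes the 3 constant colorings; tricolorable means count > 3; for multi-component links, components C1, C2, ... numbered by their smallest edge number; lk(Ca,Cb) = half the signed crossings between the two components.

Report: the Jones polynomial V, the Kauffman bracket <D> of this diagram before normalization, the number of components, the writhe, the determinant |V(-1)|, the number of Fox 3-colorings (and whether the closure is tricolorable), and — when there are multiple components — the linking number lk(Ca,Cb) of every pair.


V = x^2 + 2x^4 - 2x^5 + x^6 - 2x^7 + x^8
<D> = -A^-11 + 2A^-7 - A^-3 + 2A - 2A^5 - A^13 (w = +7)
1 component over 13 crossings, w = +7
27 Fox colorings among 3^13, |V(-1)| = 9: tricolorable
why: the span of V is 6, forcing >= 6 crossings in any diagram


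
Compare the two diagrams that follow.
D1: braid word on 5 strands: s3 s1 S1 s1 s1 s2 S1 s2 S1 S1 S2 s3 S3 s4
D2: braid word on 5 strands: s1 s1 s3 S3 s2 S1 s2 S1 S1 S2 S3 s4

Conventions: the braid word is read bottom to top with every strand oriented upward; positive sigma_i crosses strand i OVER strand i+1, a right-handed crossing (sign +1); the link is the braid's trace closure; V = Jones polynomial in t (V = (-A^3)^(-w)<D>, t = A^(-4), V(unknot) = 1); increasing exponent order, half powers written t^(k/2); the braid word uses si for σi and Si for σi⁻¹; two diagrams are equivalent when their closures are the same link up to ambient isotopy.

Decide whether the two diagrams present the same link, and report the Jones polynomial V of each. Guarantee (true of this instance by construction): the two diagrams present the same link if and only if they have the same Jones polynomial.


same link: yes
V(D1) = -t^-3 + 2t^-2 - 2t^-1 + 3 - 2t + 2t^2 - t^3  [14 crossings, <D> = -A^-6 + 2A^-2 - 2A^2 + 3A^6 - 2A^10 + 2A^14 - A^18, w = +2]
D2 (bracket -A^-12 + 2A^-8 - 2A^-4 + 3 - 2A^4 + 2A^8 - A^12; 12 crossings at w = 0): V = -t^-3 + 2t^-2 - 2t^-1 + 3 - 2t + 2t^2 - t^3
note: from 14 to 12 crossings by R-moves: one link, two diagrams


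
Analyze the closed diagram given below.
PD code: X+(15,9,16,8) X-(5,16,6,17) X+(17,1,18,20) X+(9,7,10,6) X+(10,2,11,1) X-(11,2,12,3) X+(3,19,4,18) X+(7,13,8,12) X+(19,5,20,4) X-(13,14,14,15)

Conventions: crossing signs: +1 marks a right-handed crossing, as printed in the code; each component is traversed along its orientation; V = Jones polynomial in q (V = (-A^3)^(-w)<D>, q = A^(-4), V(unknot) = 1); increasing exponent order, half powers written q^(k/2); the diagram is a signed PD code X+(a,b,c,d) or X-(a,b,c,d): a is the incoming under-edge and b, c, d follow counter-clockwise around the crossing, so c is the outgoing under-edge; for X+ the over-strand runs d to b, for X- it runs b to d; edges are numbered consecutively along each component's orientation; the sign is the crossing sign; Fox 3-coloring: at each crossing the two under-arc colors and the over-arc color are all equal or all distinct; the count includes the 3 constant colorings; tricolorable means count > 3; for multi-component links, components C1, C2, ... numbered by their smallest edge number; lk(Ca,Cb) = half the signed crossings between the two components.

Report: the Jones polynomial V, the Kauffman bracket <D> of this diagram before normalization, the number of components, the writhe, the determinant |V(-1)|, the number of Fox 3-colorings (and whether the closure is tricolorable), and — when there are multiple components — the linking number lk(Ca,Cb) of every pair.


Jones polynomial: V(q) = q^2 + 2q^4 - 2q^5 + q^6 - 2q^7 + q^8
<D> = A^-20 - 2A^-16 + A^-12 - 2A^-8 + 2A^-4 + A^4; writhe +4
components 1, writhe +4 (10 crossings)
3-colorings: 27 of 3^10, det 9 — tricolorable
note: |V(-1)| = 9: so tricolorable, since 3 divides 9


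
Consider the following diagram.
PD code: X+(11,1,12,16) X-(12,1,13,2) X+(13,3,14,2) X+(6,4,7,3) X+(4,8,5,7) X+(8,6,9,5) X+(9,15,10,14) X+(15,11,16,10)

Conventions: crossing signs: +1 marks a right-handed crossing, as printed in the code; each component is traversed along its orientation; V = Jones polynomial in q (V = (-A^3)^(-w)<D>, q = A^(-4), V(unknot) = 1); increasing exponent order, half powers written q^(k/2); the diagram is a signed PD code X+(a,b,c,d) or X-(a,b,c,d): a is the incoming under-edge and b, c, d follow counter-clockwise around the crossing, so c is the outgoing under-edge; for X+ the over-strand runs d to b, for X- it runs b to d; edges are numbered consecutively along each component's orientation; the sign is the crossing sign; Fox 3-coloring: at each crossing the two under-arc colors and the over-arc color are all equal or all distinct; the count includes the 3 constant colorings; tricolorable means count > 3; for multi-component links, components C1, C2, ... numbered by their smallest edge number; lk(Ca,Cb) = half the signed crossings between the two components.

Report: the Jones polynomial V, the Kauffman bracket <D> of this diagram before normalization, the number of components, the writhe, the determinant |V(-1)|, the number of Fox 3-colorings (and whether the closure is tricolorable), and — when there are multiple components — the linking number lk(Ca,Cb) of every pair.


V(q) = q^2 + 2q^4 - 2q^5 + q^6 - 2q^7 + q^8
bracket: A^-14 - 2A^-10 + A^-6 - 2A^-2 + 2A^2 + A^10, w = +6
1 component, writhe +6, over 8 crossings
det 9, colorings 27 of 3^8 — tricolorable
observation: the span of V is 6, forcing >= 6 crossings in any diagram


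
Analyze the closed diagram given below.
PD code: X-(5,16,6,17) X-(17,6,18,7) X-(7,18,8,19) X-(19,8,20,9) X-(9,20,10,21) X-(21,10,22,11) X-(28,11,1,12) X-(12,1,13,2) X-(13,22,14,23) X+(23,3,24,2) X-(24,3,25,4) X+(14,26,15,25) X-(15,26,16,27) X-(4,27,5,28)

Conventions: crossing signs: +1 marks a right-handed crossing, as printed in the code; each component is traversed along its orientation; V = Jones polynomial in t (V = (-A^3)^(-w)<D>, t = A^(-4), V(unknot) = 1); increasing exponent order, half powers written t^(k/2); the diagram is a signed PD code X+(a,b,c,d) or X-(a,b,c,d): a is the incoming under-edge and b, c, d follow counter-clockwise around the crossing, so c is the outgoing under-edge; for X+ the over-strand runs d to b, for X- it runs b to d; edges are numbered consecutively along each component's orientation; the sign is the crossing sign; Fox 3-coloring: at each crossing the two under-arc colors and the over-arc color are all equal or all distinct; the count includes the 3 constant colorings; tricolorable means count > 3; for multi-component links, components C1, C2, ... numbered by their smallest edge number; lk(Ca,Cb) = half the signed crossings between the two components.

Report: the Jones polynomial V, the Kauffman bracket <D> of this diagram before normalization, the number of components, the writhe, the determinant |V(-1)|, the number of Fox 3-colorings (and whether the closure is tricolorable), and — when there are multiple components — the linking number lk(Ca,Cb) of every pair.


V = -t^-13 + t^-12 - t^-11 + t^-10 - t^-9 + t^-8 - t^-7 + t^-6 + t^-4
<D> = A^-14 + A^-6 - A^-2 + A^2 - A^6 + A^10 - A^14 + A^18 - A^22 (w = -10)
1 component over 14 crossings, w = -10
9 Fox colorings among 3^14, |V(-1)| = 9: tricolorable
why: w = -10 shifts under R1 moves; the (-A^3)^(10) factor cancels that in V


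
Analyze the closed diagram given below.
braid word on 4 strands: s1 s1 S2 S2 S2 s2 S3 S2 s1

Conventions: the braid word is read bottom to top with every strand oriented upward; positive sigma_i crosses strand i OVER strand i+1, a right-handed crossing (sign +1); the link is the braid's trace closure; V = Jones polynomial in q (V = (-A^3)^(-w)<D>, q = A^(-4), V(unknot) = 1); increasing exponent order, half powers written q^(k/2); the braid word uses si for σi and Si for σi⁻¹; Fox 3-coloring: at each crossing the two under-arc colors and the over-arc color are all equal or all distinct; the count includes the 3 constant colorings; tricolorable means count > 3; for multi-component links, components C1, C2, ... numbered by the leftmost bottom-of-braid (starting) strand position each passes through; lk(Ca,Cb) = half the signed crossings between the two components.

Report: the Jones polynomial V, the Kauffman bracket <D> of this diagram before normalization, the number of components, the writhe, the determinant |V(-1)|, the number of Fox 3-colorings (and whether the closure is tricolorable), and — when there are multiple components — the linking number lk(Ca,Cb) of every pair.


V = -q^-3 + q^-2 - q^-1 + 3 - q + q^2 - q^3
<D> = A^-15 - A^-11 + A^-7 - 3A^-3 + A - A^5 + A^9 (w = -1)
1 component over 9 crossings, w = -1
27 Fox colorings among 3^9, |V(-1)| = 9: tricolorable
why: det 9 = |V(-1)|; divisible by 3, so tricolorable


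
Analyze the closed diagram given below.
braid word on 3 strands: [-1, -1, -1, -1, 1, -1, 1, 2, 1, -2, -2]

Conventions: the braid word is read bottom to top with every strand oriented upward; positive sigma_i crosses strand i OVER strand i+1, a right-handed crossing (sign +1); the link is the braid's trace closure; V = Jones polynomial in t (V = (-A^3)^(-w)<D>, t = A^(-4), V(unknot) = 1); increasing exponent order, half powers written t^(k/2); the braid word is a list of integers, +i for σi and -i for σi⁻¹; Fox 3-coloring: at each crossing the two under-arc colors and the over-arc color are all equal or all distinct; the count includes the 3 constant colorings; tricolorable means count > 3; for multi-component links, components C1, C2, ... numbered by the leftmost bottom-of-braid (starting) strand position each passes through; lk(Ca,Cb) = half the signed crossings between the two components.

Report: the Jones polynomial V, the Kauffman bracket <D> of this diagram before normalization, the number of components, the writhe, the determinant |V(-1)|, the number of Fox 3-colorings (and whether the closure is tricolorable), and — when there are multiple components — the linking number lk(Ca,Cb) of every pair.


V(t) = -t^(-11/2) + t^(-9/2) - t^(-7/2) - t^(-3/2)
bracket: A^-3 + A^5 - A^9 + A^13, w = -3
2 components, writhe -3, over 11 crossings
lk(C1,C2) = -2
det 4, colorings 3 of 3^11 — not tricolorable
observation: inverse pairs cancel, leaving σ1⁻¹ σ1⁻¹ σ1⁻¹ σ2 σ1 σ2⁻¹ σ2⁻¹


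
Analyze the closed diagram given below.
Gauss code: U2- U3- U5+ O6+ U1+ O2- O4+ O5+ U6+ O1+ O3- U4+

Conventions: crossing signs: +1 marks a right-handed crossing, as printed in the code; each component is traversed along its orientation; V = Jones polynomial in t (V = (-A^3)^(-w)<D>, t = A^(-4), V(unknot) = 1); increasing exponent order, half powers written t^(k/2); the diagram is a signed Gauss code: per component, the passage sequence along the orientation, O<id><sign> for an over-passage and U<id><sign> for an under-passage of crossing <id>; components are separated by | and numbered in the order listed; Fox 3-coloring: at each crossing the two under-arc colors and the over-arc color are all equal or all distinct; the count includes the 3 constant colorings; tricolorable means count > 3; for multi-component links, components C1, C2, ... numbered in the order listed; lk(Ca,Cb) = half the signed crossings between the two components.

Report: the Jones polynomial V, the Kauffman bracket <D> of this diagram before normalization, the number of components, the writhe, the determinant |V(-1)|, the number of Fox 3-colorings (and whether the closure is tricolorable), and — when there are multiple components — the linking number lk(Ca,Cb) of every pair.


Jones polynomial: V(t) = t + t^3 - t^4
<D> = -A^-10 + A^-6 + A^2; writhe +2
components 1, writhe +2 (6 crossings)
3-colorings: 9 of 3^6, det 3 — tricolorable
note: det 3 = |V(-1)|; divisible by 3, so tricolorable


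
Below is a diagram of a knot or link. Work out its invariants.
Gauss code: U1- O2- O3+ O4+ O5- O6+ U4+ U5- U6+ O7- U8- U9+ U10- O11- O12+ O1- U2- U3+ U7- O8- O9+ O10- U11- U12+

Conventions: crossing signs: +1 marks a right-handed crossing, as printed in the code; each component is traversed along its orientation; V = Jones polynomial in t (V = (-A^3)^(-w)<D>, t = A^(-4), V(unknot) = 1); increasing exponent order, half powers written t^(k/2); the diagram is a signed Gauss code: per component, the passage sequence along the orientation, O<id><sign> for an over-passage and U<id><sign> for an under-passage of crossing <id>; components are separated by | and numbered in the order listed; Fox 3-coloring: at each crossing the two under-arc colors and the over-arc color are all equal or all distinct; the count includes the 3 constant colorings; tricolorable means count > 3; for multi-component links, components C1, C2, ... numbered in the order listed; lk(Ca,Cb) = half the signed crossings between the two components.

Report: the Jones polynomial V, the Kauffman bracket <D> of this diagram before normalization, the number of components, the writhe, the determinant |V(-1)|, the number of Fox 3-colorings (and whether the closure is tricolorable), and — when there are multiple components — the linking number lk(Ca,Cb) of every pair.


Jones polynomial: V(t) = -t^-4 + t^-3 + t^-1
<D> = A^-2 + A^6 - A^10; writhe -2
components 1, writhe -2 (12 crossings)
3-colorings: 9 of 3^12, det 3 — tricolorable
note: V spans 3 powers of t: at least 3 crossings in any diagram


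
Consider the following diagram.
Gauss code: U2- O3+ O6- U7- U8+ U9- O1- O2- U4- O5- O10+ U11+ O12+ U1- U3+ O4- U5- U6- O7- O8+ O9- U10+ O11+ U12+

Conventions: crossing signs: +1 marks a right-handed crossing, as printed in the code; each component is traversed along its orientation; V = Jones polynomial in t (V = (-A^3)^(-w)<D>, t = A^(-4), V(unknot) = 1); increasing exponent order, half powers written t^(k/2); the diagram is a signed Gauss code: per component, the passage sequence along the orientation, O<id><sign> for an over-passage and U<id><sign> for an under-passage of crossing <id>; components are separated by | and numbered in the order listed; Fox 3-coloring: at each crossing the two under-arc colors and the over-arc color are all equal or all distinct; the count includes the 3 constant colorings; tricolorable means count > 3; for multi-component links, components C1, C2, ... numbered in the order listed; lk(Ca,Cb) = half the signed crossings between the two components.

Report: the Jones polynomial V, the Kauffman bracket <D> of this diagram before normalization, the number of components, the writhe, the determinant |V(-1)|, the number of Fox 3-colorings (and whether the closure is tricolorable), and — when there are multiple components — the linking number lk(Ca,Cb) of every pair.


V = t^-6 - 2t^-5 + 2t^-4 - 3t^-3 + 4t^-2 - 3t^-1 + 3 - 2t + t^2
<D> = A^-14 - 2A^-10 + 3A^-6 - 3A^-2 + 4A^2 - 3A^6 + 2A^10 - 2A^14 + A^18 (w = -2)
1 component over 12 crossings, w = -2
9 Fox colorings among 3^12, |V(-1)| = 21: tricolorable
why: V spans 8 powers of t: at least 8 crossings in any diagram


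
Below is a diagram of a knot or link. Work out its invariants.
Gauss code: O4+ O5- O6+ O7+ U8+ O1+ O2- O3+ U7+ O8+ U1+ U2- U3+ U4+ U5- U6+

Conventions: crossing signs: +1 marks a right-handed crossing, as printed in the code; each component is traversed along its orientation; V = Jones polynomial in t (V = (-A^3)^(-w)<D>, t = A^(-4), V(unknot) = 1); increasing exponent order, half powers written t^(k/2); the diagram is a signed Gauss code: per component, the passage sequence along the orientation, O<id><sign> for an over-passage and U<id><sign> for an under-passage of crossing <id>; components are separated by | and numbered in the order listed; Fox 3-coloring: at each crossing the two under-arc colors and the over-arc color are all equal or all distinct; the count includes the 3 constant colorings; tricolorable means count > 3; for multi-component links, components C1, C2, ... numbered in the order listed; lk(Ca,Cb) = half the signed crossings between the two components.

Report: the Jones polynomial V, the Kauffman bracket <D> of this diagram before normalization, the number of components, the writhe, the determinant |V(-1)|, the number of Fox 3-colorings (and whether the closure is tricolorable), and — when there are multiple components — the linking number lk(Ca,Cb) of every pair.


Jones polynomial: V(t) = t + t^3 - t^4
<D> = -A^-4 + 1 + A^8; writhe +4
components 1, writhe +4 (8 crossings)
3-colorings: 9 of 3^8, det 3 — tricolorable
note: the span of V is 3, forcing >= 3 crossings in any diagram


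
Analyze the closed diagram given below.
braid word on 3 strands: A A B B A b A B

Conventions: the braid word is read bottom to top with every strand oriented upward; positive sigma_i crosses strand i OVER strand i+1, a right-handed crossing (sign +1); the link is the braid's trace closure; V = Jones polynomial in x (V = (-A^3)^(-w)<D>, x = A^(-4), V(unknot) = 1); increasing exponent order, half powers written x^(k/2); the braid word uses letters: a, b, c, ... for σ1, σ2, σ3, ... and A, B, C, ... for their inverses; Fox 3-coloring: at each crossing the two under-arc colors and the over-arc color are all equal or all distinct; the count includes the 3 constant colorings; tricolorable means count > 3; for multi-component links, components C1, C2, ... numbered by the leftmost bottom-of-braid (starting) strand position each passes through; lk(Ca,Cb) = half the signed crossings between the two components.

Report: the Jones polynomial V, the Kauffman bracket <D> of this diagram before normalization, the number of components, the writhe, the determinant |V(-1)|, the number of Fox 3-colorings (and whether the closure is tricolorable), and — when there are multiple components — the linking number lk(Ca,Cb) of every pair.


V(x) = -x^-7 + x^-6 - x^-5 + x^-4 + x^-2
bracket: A^-10 + A^-2 - A^2 + A^6 - A^10, w = -6
1 component, writhe -6, over 8 crossings
det 5, colorings 3 of 3^8 — not tricolorable
observation: det 5 = |V(-1)|; not divisible by 3, so not tricolorable


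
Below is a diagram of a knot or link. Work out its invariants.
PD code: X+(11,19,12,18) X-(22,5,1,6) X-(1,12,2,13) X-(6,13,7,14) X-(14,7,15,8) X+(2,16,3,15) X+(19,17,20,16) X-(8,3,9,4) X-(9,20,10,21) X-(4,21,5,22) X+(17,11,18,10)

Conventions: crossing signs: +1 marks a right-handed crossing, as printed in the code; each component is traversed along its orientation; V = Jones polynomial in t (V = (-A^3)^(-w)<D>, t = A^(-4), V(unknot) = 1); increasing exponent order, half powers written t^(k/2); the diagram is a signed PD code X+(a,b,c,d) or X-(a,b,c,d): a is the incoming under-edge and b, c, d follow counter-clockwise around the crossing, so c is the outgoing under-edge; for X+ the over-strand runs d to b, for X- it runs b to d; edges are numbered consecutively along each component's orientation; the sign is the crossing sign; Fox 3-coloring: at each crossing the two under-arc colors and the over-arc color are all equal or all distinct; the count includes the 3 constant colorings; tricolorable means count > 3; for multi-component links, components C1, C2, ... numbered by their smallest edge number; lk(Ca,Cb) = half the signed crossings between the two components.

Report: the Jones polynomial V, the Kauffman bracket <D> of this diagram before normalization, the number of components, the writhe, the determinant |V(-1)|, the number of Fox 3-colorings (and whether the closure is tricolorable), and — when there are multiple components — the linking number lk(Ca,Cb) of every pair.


V = -t^-6 + 2t^-5 - 4t^-4 + 5t^-3 - 4t^-2 + 5t^-1 - 3 + 2t - t^2
<D> = A^-17 - 2A^-13 + 3A^-9 - 5A^-5 + 4A^-1 - 5A^3 + 4A^7 - 2A^11 + A^15 (w = -3)
1 component over 11 crossings, w = -3
9 Fox colorings among 3^11, |V(-1)| = 27: tricolorable
why: |V(-1)| = 27: so tricolorable, since 3 divides 27


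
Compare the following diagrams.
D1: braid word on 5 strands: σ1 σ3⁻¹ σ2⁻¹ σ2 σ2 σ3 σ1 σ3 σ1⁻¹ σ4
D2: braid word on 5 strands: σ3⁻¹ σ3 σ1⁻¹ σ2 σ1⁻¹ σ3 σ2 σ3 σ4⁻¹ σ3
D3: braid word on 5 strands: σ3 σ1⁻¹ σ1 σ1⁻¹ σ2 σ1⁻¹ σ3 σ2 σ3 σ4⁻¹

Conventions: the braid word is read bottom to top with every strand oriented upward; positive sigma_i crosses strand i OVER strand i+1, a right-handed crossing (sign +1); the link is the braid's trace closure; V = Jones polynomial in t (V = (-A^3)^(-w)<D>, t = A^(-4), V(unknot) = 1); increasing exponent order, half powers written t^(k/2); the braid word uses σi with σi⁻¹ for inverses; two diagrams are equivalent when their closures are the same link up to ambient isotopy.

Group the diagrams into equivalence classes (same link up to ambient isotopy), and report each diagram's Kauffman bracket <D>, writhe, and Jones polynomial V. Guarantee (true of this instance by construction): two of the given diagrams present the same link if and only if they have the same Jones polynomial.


equivalence classes: {D1} | {D2, D3}
D1 (bracket A^12; 10 crossings at w = +4): V = 1
V(D2) = t^-1 - 1 + 2t - 2t^2 + 2t^3 - 2t^4 + t^5  [10 crossings, <D> = A^-14 - 2A^-10 + 2A^-6 - 2A^-2 + 2A^2 - A^6 + A^10, w = +2]
V(D3) = t^-1 - 1 + 2t - 2t^2 + 2t^3 - 2t^4 + t^5  (w +2, c 10, <D> = A^-14 - 2A^-10 + 2A^-6 - 2A^-2 + 2A^2 - A^6 + A^10)
observation: V(t) takes 2 values over 3 diagrams, fixing the grouping


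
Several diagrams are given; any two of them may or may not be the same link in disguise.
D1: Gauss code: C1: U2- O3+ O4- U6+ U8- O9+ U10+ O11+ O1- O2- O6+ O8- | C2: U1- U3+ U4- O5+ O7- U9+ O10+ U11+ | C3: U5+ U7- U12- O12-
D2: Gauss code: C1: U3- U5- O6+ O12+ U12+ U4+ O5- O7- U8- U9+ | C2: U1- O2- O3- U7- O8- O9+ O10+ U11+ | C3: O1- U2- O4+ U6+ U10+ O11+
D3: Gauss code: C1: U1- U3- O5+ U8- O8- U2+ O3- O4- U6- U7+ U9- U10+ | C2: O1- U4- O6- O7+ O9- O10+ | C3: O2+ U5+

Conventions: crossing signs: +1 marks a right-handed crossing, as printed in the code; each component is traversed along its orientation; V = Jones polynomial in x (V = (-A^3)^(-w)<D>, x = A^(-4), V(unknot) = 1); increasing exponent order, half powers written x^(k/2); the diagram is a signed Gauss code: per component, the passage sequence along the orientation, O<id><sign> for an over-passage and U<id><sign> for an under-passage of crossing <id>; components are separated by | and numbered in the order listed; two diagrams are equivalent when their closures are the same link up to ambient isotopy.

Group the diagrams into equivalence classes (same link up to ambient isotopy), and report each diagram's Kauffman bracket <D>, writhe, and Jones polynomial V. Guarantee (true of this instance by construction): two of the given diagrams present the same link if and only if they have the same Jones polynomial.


grouping into links: {D1} | {D2, D3}
V(D1) = 1 + x + x^2 + x^3  (w 0, c 12, <D> = A^-12 + A^-8 + A^-4 + 1)
V(D2) = x^-2 + 2 + x^2  (w 0, c 12, <D> = A^-8 + 2 + A^8)
V(D3) = x^-2 + 2 + x^2  (w -2, c 10, <D> = A^-14 + 2A^-6 + A^2)
key observation: 2 values of V(x) split the 3 diagrams


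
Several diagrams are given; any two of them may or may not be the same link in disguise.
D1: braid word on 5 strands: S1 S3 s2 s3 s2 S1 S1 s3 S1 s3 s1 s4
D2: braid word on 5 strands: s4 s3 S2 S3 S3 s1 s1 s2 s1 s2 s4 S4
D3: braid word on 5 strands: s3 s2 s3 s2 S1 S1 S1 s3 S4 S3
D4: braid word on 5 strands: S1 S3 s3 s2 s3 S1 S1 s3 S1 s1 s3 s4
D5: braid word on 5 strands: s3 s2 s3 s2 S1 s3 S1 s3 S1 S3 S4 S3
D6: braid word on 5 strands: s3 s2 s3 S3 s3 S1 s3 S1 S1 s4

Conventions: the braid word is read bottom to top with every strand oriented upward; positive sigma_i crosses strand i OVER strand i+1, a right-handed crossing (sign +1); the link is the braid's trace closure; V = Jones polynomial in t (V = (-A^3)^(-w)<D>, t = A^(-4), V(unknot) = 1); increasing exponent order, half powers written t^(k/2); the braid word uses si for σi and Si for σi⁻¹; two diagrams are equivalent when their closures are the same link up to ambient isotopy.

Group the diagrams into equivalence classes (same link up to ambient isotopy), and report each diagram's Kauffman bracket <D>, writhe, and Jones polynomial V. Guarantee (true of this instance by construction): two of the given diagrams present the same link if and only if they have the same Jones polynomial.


grouping into links: {D1, D3, D4, D5, D6} | {D2}
V(D1) = -t^-3 + t^-2 - t^-1 + 3 - t + t^2 - t^3  (w +2, c 12, <D> = -A^-6 + A^-2 - A^2 + 3A^6 - A^10 + A^14 - A^18)
D2 (bracket A^-8 - 2A^-4 + 2 - 2A^4 + 2A^8 - A^12 + A^16; 12 crossings at w = +4): V = t^-1 - 1 + 2t - 2t^2 + 2t^3 - 2t^4 + t^5
V(D3) = -t^-3 + t^-2 - t^-1 + 3 - t + t^2 - t^3  [10 crossings, <D> = -A^-12 + A^-8 - A^-4 + 3 - A^4 + A^8 - A^12, w = 0]
V(D4) = -t^-3 + t^-2 - t^-1 + 3 - t + t^2 - t^3  (w +2, c 12, <D> = -A^-6 + A^-2 - A^2 + 3A^6 - A^10 + A^14 - A^18)
V(D5) = -t^-3 + t^-2 - t^-1 + 3 - t + t^2 - t^3  [12 crossings, <D> = -A^-12 + A^-8 - A^-4 + 3 - A^4 + A^8 - A^12, w = 0]
D6 (bracket -A^-6 + A^-2 - A^2 + 3A^6 - A^10 + A^14 - A^18; 10 crossings at w = +2): V = -t^-3 + t^-2 - t^-1 + 3 - t + t^2 - t^3
why: comparing 6 Jones polynomials yields 2 groups


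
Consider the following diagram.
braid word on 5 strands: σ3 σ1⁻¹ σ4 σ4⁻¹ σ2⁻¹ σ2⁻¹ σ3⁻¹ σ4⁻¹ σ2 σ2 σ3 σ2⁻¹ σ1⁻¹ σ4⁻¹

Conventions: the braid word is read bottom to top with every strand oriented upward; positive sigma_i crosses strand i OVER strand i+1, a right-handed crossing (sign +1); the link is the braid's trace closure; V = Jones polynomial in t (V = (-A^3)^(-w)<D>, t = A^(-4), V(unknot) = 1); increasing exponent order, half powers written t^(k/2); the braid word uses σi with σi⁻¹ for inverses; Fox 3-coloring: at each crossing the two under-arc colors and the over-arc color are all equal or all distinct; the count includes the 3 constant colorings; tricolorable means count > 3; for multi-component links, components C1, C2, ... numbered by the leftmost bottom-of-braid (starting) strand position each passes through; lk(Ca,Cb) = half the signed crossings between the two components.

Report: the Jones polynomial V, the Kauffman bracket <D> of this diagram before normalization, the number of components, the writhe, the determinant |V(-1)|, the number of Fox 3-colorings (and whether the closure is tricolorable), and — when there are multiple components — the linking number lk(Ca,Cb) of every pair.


V(t) = 2t^-7 - 3t^-6 + 7t^-5 - 8t^-4 + 10t^-3 - 9t^-2 + 8t^-1 - 5 + 3t - t^2
bracket: -A^-20 + 3A^-16 - 5A^-12 + 8A^-8 - 9A^-4 + 10 - 8A^4 + 7A^8 - 3A^12 + 2A^16, w = -4
3 components, writhe -4, over 14 crossings
lk(C1,C2) = -1
linking number lk(C1,C3) = -2
lk(C2,C3): 0
det 56, colorings 3 of 3^14 — not tricolorable
observation: w = -4 shifts under R1 moves; the (-A^3)^(4) factor cancels that in V


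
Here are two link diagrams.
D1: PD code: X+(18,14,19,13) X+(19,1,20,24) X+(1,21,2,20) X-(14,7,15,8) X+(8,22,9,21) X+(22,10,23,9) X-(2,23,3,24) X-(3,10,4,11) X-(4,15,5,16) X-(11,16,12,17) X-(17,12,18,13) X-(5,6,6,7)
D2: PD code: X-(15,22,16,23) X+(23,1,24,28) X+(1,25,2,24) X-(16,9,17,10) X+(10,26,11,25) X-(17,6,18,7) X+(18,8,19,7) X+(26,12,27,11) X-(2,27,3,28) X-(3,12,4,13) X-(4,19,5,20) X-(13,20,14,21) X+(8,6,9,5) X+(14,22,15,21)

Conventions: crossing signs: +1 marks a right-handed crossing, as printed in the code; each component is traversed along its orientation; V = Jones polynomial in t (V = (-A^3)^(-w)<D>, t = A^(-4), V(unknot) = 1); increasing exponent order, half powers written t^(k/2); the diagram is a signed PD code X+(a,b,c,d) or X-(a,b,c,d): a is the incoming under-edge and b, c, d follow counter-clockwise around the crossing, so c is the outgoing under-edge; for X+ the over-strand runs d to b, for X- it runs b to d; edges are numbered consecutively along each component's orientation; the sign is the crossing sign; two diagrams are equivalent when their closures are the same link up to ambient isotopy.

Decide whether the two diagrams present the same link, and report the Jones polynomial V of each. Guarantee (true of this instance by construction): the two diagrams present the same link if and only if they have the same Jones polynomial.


same link: yes
V(D1) = -t^-3 + 2t^-2 - 2t^-1 + 3 - 2t + 2t^2 - t^3  [12 crossings, <D> = -A^-18 + 2A^-14 - 2A^-10 + 3A^-6 - 2A^-2 + 2A^2 - A^6, w = -2]
V(D2) = -t^-3 + 2t^-2 - 2t^-1 + 3 - 2t + 2t^2 - t^3  (w 0, c 14, <D> = -A^-12 + 2A^-8 - 2A^-4 + 3 - 2A^4 + 2A^8 - A^12)
note: one V(t) for all 2 diagrams — one class (guaranteed)


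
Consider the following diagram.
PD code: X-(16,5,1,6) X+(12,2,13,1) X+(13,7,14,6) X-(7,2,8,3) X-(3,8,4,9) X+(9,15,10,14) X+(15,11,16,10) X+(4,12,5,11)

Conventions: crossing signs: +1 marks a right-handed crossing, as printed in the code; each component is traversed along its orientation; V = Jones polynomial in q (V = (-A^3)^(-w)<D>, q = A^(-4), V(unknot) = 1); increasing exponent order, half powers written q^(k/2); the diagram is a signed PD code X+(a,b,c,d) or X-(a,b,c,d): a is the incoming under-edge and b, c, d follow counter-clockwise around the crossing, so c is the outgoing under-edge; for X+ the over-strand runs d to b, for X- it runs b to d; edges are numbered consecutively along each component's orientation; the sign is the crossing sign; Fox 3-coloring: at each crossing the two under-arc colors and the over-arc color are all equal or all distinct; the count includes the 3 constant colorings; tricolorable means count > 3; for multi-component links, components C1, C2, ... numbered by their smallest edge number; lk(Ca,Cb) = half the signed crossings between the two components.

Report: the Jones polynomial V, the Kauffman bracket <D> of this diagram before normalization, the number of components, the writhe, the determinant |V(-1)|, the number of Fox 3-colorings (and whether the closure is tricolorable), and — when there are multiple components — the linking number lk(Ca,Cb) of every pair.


V(q) = -q^-1 + 2 - q + 2q^2 - q^3 + q^4 - q^5
bracket: -A^-14 + A^-10 - A^-6 + 2A^-2 - A^2 + 2A^6 - A^10, w = +2
1 component, writhe +2, over 8 crossings
det 9, colorings 9 of 3^8 — tricolorable
observation: V spans 6 powers of q: at least 6 crossings in any diagram


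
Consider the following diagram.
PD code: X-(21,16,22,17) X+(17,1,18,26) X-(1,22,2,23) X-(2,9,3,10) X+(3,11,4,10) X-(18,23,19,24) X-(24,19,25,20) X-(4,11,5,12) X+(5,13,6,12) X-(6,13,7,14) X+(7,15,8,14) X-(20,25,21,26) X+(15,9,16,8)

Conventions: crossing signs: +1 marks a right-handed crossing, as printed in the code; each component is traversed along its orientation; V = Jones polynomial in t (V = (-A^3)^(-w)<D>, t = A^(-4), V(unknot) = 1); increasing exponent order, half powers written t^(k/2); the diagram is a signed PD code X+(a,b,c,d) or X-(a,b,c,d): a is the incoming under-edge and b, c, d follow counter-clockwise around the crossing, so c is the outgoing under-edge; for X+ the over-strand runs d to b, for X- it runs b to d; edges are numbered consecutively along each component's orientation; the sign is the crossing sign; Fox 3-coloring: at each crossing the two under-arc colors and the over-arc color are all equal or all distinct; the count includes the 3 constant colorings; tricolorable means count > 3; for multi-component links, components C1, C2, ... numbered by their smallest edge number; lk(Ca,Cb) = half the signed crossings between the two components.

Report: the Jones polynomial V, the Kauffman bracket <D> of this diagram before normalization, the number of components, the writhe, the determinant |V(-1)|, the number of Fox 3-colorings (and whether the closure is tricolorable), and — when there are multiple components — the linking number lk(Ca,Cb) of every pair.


V(t) = -t^-6 + t^-5 - t^-4 + 2t^-3 - t^-2 + t^-1
bracket: -A^-5 + A^-1 - 2A^3 + A^7 - A^11 + A^15, w = -3
1 component, writhe -3, over 13 crossings
det 7, colorings 3 of 3^13 — not tricolorable
observation: det 7 = |V(-1)|; not divisible by 3, so not tricolorable


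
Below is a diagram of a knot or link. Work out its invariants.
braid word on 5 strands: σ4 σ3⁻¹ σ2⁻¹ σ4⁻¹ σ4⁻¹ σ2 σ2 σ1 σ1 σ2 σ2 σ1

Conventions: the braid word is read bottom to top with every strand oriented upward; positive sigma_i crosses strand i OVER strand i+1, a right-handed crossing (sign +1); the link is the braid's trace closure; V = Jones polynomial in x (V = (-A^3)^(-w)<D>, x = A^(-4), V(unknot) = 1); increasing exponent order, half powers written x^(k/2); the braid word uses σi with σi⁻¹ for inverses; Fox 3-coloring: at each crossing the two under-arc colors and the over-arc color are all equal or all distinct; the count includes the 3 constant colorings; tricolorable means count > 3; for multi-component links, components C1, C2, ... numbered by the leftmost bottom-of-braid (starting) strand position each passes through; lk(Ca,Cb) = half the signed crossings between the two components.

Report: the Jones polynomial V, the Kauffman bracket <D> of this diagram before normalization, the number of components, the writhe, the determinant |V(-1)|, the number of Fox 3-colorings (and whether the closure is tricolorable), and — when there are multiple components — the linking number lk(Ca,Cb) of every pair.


Jones polynomial: V(x) = x^2 + x^4 - x^5 + x^6 - x^7
<D> = -A^-16 + A^-12 - A^-8 + A^-4 + A^4; writhe +4
components 1, writhe +4 (12 crossings)
3-colorings: 3 of 3^12, det 5 — not tricolorable
note: w = +4 (over 12 crossings) is diagram-only; (-A^3)^(-4) removes it from V


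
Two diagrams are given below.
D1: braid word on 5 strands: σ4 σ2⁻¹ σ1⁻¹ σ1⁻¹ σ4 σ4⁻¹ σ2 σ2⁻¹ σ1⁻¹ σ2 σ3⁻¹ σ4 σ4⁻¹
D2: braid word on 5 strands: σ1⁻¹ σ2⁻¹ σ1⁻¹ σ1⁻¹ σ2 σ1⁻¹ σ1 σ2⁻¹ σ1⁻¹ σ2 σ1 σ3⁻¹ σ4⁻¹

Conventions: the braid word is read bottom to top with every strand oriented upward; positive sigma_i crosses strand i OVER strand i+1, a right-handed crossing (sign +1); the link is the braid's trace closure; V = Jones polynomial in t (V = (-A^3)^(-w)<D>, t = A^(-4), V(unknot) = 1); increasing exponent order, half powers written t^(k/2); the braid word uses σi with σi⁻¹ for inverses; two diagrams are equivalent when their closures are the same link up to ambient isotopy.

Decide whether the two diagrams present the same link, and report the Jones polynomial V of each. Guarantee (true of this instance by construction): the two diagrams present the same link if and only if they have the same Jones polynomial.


same link: yes
V(D1) = t^(-9/2) - t^(-5/2) - t^(-3/2) - t^(-1/2)  [13 crossings, <D> = A^-7 + A^-3 + A - A^9, w = -3]
D2 (bracket A^-13 + A^-9 + A^-5 - A^3; 13 crossings at w = -5): V = t^(-9/2) - t^(-5/2) - t^(-3/2) - t^(-1/2)
note: one V(t) for all 2 diagrams — one class (guaranteed)


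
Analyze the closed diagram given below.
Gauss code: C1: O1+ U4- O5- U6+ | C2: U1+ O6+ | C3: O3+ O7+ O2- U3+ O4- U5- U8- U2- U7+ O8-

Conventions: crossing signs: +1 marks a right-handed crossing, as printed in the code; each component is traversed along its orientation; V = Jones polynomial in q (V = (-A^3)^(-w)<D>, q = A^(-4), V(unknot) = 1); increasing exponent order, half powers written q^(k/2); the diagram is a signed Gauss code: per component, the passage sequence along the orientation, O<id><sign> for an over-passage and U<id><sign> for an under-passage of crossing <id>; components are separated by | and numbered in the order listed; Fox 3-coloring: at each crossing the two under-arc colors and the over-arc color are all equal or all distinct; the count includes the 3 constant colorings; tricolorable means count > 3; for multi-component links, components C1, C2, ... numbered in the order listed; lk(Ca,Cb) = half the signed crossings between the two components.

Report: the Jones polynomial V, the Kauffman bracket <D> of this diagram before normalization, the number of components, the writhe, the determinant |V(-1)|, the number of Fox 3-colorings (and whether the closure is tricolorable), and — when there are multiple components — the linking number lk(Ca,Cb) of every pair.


V = q^-2 + 2 + q^2
<D> = A^-8 + 2 + A^8 (w = 0)
3 components over 8 crossings, w = 0
lk(C1,C2): +1
lk(C1,C3) = -1
linking number lk(C2,C3) = 0
3 Fox colorings among 3^8, |V(-1)| = 4: not tricolorable
why: the 3 component pairs carry total linking 0


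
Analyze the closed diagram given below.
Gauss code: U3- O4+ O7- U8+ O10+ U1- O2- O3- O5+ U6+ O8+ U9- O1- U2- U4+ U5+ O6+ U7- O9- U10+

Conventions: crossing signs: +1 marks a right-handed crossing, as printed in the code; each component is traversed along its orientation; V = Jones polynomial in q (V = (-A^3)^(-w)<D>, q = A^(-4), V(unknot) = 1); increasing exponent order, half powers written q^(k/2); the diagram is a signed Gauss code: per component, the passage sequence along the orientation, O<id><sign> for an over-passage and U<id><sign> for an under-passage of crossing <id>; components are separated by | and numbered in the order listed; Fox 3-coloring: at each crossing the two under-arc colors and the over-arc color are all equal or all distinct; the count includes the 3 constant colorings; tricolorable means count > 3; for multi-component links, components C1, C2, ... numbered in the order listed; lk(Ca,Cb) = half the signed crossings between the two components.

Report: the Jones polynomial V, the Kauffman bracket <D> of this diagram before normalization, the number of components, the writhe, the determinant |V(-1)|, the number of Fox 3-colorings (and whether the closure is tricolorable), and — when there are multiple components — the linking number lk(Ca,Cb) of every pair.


Jones polynomial: V(q) = q^-4 - 4q^-3 + 6q^-2 - 7q^-1 + 9 - 7q + 6q^2 - 4q^3 + q^4
<D> = A^-16 - 4A^-12 + 6A^-8 - 7A^-4 + 9 - 7A^4 + 6A^8 - 4A^12 + A^16; writhe 0
components 1, writhe 0 (10 crossings)
3-colorings: 27 of 3^10, det 45 — tricolorable
note: w = 0 shifts under R1 moves; the (-A^3)^(0) factor cancels that in V
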